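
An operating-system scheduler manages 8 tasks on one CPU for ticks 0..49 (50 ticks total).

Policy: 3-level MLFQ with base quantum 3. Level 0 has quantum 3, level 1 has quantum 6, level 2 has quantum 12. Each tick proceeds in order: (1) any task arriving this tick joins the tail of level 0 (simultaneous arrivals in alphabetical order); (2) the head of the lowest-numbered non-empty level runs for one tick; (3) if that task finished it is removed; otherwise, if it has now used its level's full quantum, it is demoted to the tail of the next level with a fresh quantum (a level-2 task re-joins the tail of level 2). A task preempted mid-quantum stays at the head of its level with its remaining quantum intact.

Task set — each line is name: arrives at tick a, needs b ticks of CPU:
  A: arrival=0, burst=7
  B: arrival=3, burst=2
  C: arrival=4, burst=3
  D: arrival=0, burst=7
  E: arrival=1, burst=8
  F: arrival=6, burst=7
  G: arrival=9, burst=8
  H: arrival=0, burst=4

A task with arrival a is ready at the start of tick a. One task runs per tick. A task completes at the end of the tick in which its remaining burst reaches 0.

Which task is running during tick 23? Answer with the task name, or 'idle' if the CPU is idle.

t=0: L0/L1/L2 = ADH/-/- → run A
t=1: L0/L1/L2 = ADHE/-/- → run A
t=2: L0/L1/L2 = ADHE/-/- → run A
t=3: L0/L1/L2 = DHEB/A/- → run D
t=4: L0/L1/L2 = DHEBC/A/- → run D
t=5: L0/L1/L2 = DHEBC/A/- → run D
t=6: L0/L1/L2 = HEBCF/AD/- → run H
t=7: L0/L1/L2 = HEBCF/AD/- → run H
t=8: L0/L1/L2 = HEBCF/AD/- → run H
t=9: L0/L1/L2 = EBCFG/ADH/- → run E
t=10: L0/L1/L2 = EBCFG/ADH/- → run E
t=11: L0/L1/L2 = EBCFG/ADH/- → run E
t=12: L0/L1/L2 = BCFG/ADHE/- → run B
t=13: L0/L1/L2 = BCFG/ADHE/- → run B
t=14: L0/L1/L2 = CFG/ADHE/- → run C
t=15: L0/L1/L2 = CFG/ADHE/- → run C
t=16: L0/L1/L2 = CFG/ADHE/- → run C
t=17: L0/L1/L2 = FG/ADHE/- → run F
t=18: L0/L1/L2 = FG/ADHE/- → run F
t=19: L0/L1/L2 = FG/ADHE/- → run F
t=20: L0/L1/L2 = G/ADHEF/- → run G
t=21: L0/L1/L2 = G/ADHEF/- → run G
t=22: L0/L1/L2 = G/ADHEF/- → run G
t=23: L0/L1/L2 = -/ADHEFG/- → run A
t=24: L0/L1/L2 = -/ADHEFG/- → run A
t=25: L0/L1/L2 = -/ADHEFG/- → run A
t=26: L0/L1/L2 = -/ADHEFG/- → run A
t=27: L0/L1/L2 = -/DHEFG/- → run D
t=28: L0/L1/L2 = -/DHEFG/- → run D
t=29: L0/L1/L2 = -/DHEFG/- → run D
t=30: L0/L1/L2 = -/DHEFG/- → run D
t=31: L0/L1/L2 = -/HEFG/- → run H
t=32: L0/L1/L2 = -/EFG/- → run E
t=33: L0/L1/L2 = -/EFG/- → run E
t=34: L0/L1/L2 = -/EFG/- → run E
t=35: L0/L1/L2 = -/EFG/- → run E
t=36: L0/L1/L2 = -/EFG/- → run E
t=37: L0/L1/L2 = -/FG/- → run F
t=38: L0/L1/L2 = -/FG/- → run F
t=39: L0/L1/L2 = -/FG/- → run F
t=40: L0/L1/L2 = -/FG/- → run F
t=41: L0/L1/L2 = -/G/- → run G
t=42: L0/L1/L2 = -/G/- → run G
t=43: L0/L1/L2 = -/G/- → run G
t=44: L0/L1/L2 = -/G/- → run G
t=45: L0/L1/L2 = -/G/- → run G
t=46: (idle)
t=47: (idle)
t=48: (idle)
t=49: (idle)

running at tick 23 = A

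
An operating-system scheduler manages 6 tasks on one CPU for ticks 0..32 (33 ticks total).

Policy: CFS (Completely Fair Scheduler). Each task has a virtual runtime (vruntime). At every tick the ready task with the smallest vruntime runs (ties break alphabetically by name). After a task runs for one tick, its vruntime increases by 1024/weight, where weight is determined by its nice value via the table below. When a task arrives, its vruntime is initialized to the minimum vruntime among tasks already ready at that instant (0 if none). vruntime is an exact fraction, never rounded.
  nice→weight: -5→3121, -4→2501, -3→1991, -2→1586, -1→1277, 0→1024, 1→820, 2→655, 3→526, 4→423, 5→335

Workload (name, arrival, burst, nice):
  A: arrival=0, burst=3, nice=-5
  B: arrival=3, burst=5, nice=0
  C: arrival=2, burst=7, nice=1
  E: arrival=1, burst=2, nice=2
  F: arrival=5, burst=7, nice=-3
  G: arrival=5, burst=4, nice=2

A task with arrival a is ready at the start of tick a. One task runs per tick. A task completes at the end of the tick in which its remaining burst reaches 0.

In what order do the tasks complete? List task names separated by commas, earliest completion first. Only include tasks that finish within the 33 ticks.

completion order = A, E, F, B, G, C

t=0: vr[A=0] → run A
t=1: vr[A=1024/3121 E=1024/3121] → run A
t=2: vr[A=2048/3121 C=1024/3121 E=1024/3121] → run C
t=3: vr[A=2048/3121 B=1024/3121 C=1008896/639805 E=1024/3121] → run B
t=4: vr[A=2048/3121 B=4145/3121 C=1008896/639805 E=1024/3121] → run E
t=5: vr[A=2048/3121 B=4145/3121 C=1008896/639805 E=3866624/2044255 F=2048/3121 G=2048/3121] → run A
t=6: vr[B=4145/3121 C=1008896/639805 E=3866624/2044255 F=2048/3121 G=2048/3121] → run F
t=7: vr[B=4145/3121 C=1008896/639805 E=3866624/2044255 F=7273472/6213911 G=2048/3121] → run G
t=8: vr[B=4145/3121 C=1008896/639805 E=3866624/2044255 F=7273472/6213911 G=4537344/2044255] → run F
t=9: vr[B=4145/3121 C=1008896/639805 E=3866624/2044255 F=10469376/6213911 G=4537344/2044255] → run B
t=10: vr[B=7266/3121 C=1008896/639805 E=3866624/2044255 F=10469376/6213911 G=4537344/2044255] → run C
t=11: vr[B=7266/3121 C=1807872/639805 E=3866624/2044255 F=10469376/6213911 G=4537344/2044255] → run F
t=12: vr[B=7266/3121 C=1807872/639805 E=3866624/2044255 F=13665280/6213911 G=4537344/2044255] → run E
t=13: vr[B=7266/3121 C=1807872/639805 F=13665280/6213911 G=4537344/2044255] → run F
t=14: vr[B=7266/3121 C=1807872/639805 F=16861184/6213911 G=4537344/2044255] → run G
t=15: vr[B=7266/3121 C=1807872/639805 F=16861184/6213911 G=7733248/2044255] → run B
t=16: vr[B=10387/3121 C=1807872/639805 F=16861184/6213911 G=7733248/2044255] → run F
t=17: vr[B=10387/3121 C=1807872/639805 F=20057088/6213911 G=7733248/2044255] → run C
t=18: vr[B=10387/3121 C=2606848/639805 F=20057088/6213911 G=7733248/2044255] → run F
t=19: vr[B=10387/3121 C=2606848/639805 F=23252992/6213911 G=7733248/2044255] → run B
t=20: vr[B=13508/3121 C=2606848/639805 F=23252992/6213911 G=7733248/2044255] → run F
t=21: vr[B=13508/3121 C=2606848/639805 G=7733248/2044255] → run G
t=22: vr[B=13508/3121 C=2606848/639805 G=10929152/2044255] → run C
t=23: vr[B=13508/3121 C=3405824/639805 G=10929152/2044255] → run B
t=24: vr[C=3405824/639805 G=10929152/2044255] → run C
t=25: vr[C=840960/127961 G=10929152/2044255] → run G
t=26: vr[C=840960/127961] → run C
t=27: vr[C=5003776/639805] → run C
t=28: (idle)
t=29: (idle)
t=30: (idle)
t=31: (idle)
t=32: (idle)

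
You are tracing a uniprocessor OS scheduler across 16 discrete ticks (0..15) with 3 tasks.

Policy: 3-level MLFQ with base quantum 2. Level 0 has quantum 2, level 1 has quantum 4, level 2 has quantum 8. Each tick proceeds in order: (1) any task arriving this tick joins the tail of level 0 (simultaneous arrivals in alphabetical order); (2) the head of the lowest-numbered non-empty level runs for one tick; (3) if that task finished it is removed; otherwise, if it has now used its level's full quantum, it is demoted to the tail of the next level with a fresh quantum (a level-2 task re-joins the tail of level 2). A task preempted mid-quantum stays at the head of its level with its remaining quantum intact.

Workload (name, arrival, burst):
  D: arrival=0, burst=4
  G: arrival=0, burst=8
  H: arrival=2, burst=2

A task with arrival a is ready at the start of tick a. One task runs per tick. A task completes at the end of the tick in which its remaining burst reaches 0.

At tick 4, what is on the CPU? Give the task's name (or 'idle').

running at tick 4 = H

t=0: L0/L1/L2 = DG/-/- → run D
t=1: L0/L1/L2 = DG/-/- → run D
t=2: L0/L1/L2 = GH/D/- → run G
t=3: L0/L1/L2 = GH/D/- → run G
t=4: L0/L1/L2 = H/DG/- → run H
t=5: L0/L1/L2 = H/DG/- → run H
t=6: L0/L1/L2 = -/DG/- → run D
t=7: L0/L1/L2 = -/DG/- → run D
t=8: L0/L1/L2 = -/G/- → run G
t=9: L0/L1/L2 = -/G/- → run G
t=10: L0/L1/L2 = -/G/- → run G
t=11: L0/L1/L2 = -/G/- → run G
t=12: L0/L1/L2 = -/-/G → run G
t=13: L0/L1/L2 = -/-/G → run G
t=14: (idle)
t=15: (idle)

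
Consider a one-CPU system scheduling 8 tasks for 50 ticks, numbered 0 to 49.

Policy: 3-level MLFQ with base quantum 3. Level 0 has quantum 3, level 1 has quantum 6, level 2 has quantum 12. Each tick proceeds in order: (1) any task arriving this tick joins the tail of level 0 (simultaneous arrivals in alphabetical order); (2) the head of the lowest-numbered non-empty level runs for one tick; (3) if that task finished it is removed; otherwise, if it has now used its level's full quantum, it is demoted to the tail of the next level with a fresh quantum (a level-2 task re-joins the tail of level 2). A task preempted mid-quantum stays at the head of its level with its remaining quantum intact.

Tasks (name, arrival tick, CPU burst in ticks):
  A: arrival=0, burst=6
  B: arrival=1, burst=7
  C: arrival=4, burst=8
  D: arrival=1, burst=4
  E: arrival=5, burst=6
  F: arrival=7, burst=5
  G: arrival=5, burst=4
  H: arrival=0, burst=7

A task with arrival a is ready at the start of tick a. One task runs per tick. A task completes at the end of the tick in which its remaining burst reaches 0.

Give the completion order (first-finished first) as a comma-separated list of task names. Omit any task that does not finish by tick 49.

t=0: L0/L1/L2 = AH/-/- → run A
t=1: L0/L1/L2 = AHBD/-/- → run A
t=2: L0/L1/L2 = AHBD/-/- → run A
t=3: L0/L1/L2 = HBD/A/- → run H
t=4: L0/L1/L2 = HBDC/A/- → run H
t=5: L0/L1/L2 = HBDCEG/A/- → run H
t=6: L0/L1/L2 = BDCEG/AH/- → run B
t=7: L0/L1/L2 = BDCEGF/AH/- → run B
t=8: L0/L1/L2 = BDCEGF/AH/- → run B
t=9: L0/L1/L2 = DCEGF/AHB/- → run D
t=10: L0/L1/L2 = DCEGF/AHB/- → run D
t=11: L0/L1/L2 = DCEGF/AHB/- → run D
t=12: L0/L1/L2 = CEGF/AHBD/- → run C
t=13: L0/L1/L2 = CEGF/AHBD/- → run C
t=14: L0/L1/L2 = CEGF/AHBD/- → run C
t=15: L0/L1/L2 = EGF/AHBDC/- → run E
t=16: L0/L1/L2 = EGF/AHBDC/- → run E
t=17: L0/L1/L2 = EGF/AHBDC/- → run E
t=18: L0/L1/L2 = GF/AHBDCE/- → run G
t=19: L0/L1/L2 = GF/AHBDCE/- → run G
t=20: L0/L1/L2 = GF/AHBDCE/- → run G
t=21: L0/L1/L2 = F/AHBDCEG/- → run F
t=22: L0/L1/L2 = F/AHBDCEG/- → run F
t=23: L0/L1/L2 = F/AHBDCEG/- → run F
t=24: L0/L1/L2 = -/AHBDCEGF/- → run A
t=25: L0/L1/L2 = -/AHBDCEGF/- → run A
t=26: L0/L1/L2 = -/AHBDCEGF/- → run A
t=27: L0/L1/L2 = -/HBDCEGF/- → run H
t=28: L0/L1/L2 = -/HBDCEGF/- → run H
t=29: L0/L1/L2 = -/HBDCEGF/- → run H
t=30: L0/L1/L2 = -/HBDCEGF/- → run H
t=31: L0/L1/L2 = -/BDCEGF/- → run B
t=32: L0/L1/L2 = -/BDCEGF/- → run B
t=33: L0/L1/L2 = -/BDCEGF/- → run B
t=34: L0/L1/L2 = -/BDCEGF/- → run B
t=35: L0/L1/L2 = -/DCEGF/- → run D
t=36: L0/L1/L2 = -/CEGF/- → run C
t=37: L0/L1/L2 = -/CEGF/- → run C
t=38: L0/L1/L2 = -/CEGF/- → run C
t=39: L0/L1/L2 = -/CEGF/- → run C
t=40: L0/L1/L2 = -/CEGF/- → run C
t=41: L0/L1/L2 = -/EGF/- → run E
t=42: L0/L1/L2 = -/EGF/- → run E
t=43: L0/L1/L2 = -/EGF/- → run E
t=44: L0/L1/L2 = -/GF/- → run G
t=45: L0/L1/L2 = -/F/- → run F
t=46: L0/L1/L2 = -/F/- → run F
t=47: (idle)
t=48: (idle)
t=49: (idle)

completion order = A, H, B, D, C, E, G, F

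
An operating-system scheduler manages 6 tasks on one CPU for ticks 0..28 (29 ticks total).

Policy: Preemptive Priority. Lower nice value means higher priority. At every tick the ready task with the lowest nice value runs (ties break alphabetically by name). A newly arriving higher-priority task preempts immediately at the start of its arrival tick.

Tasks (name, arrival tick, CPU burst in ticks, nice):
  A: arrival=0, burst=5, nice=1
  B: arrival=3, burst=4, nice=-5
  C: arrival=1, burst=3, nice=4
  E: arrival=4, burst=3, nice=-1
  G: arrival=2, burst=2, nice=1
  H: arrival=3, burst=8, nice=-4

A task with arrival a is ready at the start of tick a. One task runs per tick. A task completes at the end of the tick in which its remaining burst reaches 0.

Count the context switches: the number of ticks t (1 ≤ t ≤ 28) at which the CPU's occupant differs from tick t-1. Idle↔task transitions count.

context switches = 7

t=0: ready={A} → run A
t=1: ready={A,C} → run A
t=2: ready={A,C,G} → run A
t=3: ready={A,B,C,G,H} → run B
t=4: ready={A,B,C,E,G,H} → run B
t=5: ready={A,B,C,E,G,H} → run B
t=6: ready={A,B,C,E,G,H} → run B
t=7: ready={A,C,E,G,H} → run H
t=8: ready={A,C,E,G,H} → run H
t=9: ready={A,C,E,G,H} → run H
t=10: ready={A,C,E,G,H} → run H
t=11: ready={A,C,E,G,H} → run H
t=12: ready={A,C,E,G,H} → run H
t=13: ready={A,C,E,G,H} → run H
t=14: ready={A,C,E,G,H} → run H
t=15: ready={A,C,E,G} → run E
t=16: ready={A,C,E,G} → run E
t=17: ready={A,C,E,G} → run E
t=18: ready={A,C,G} → run A
t=19: ready={A,C,G} → run A
t=20: ready={C,G} → run G
t=21: ready={C,G} → run G
t=22: ready={C} → run C
t=23: ready={C} → run C
t=24: ready={C} → run C
t=25: (idle)
t=26: (idle)
t=27: (idle)
t=28: (idle)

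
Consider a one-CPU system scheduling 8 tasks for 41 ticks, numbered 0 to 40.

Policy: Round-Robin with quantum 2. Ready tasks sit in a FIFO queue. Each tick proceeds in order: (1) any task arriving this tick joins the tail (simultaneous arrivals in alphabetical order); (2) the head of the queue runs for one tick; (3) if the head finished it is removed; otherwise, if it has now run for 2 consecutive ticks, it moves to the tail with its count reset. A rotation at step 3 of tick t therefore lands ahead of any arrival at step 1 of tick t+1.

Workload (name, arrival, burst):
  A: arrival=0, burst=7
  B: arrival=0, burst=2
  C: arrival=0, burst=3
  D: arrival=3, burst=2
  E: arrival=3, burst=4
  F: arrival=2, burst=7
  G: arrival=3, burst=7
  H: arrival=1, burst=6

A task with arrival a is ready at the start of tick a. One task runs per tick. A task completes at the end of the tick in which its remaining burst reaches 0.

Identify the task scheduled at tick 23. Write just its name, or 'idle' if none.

running at tick 23 = F

t=0: queue=[A,B,C] q_used=0 → run A
t=1: queue=[A,B,C,H] q_used=1 → run A
t=2: queue=[B,C,H,A,F] q_used=0 → run B
t=3: queue=[B,C,H,A,F,D,E,G] q_used=1 → run B
t=4: queue=[C,H,A,F,D,E,G] q_used=0 → run C
t=5: queue=[C,H,A,F,D,E,G] q_used=1 → run C
t=6: queue=[H,A,F,D,E,G,C] q_used=0 → run H
t=7: queue=[H,A,F,D,E,G,C] q_used=1 → run H
t=8: queue=[A,F,D,E,G,C,H] q_used=0 → run A
t=9: queue=[A,F,D,E,G,C,H] q_used=1 → run A
t=10: queue=[F,D,E,G,C,H,A] q_used=0 → run F
t=11: queue=[F,D,E,G,C,H,A] q_used=1 → run F
t=12: queue=[D,E,G,C,H,A,F] q_used=0 → run D
t=13: queue=[D,E,G,C,H,A,F] q_used=1 → run D
t=14: queue=[E,G,C,H,A,F] q_used=0 → run E
t=15: queue=[E,G,C,H,A,F] q_used=1 → run E
t=16: queue=[G,C,H,A,F,E] q_used=0 → run G
t=17: queue=[G,C,H,A,F,E] q_used=1 → run G
t=18: queue=[C,H,A,F,E,G] q_used=0 → run C
t=19: queue=[H,A,F,E,G] q_used=0 → run H
t=20: queue=[H,A,F,E,G] q_used=1 → run H
t=21: queue=[A,F,E,G,H] q_used=0 → run A
t=22: queue=[A,F,E,G,H] q_used=1 → run A
t=23: queue=[F,E,G,H,A] q_used=0 → run F
t=24: queue=[F,E,G,H,A] q_used=1 → run F
t=25: queue=[E,G,H,A,F] q_used=0 → run E
t=26: queue=[E,G,H,A,F] q_used=1 → run E
t=27: queue=[G,H,A,F] q_used=0 → run G
t=28: queue=[G,H,A,F] q_used=1 → run G
t=29: queue=[H,A,F,G] q_used=0 → run H
t=30: queue=[H,A,F,G] q_used=1 → run H
t=31: queue=[A,F,G] q_used=0 → run A
t=32: queue=[F,G] q_used=0 → run F
t=33: queue=[F,G] q_used=1 → run F
t=34: queue=[G,F] q_used=0 → run G
t=35: queue=[G,F] q_used=1 → run G
t=36: queue=[F,G] q_used=0 → run F
t=37: queue=[G] q_used=0 → run G
t=38: (idle)
t=39: (idle)
t=40: (idle)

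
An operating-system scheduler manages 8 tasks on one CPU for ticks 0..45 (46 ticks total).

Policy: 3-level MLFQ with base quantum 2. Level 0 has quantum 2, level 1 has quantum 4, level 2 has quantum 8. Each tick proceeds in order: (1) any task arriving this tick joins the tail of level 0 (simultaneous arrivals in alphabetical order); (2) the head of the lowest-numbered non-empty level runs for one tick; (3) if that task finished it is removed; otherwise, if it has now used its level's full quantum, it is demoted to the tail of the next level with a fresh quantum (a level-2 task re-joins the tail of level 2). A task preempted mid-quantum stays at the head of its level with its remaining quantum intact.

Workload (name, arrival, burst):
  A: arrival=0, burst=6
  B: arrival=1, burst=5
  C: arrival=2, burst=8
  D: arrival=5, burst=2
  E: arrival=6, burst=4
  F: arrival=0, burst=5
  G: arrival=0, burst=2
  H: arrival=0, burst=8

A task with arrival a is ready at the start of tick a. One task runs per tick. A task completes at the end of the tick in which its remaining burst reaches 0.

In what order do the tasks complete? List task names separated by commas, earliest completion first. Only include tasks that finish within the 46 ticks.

t=0: L0/L1/L2 = AFGH/-/- → run A
t=1: L0/L1/L2 = AFGHB/-/- → run A
t=2: L0/L1/L2 = FGHBC/A/- → run F
t=3: L0/L1/L2 = FGHBC/A/- → run F
t=4: L0/L1/L2 = GHBC/AF/- → run G
t=5: L0/L1/L2 = GHBCD/AF/- → run G
t=6: L0/L1/L2 = HBCDE/AF/- → run H
t=7: L0/L1/L2 = HBCDE/AF/- → run H
t=8: L0/L1/L2 = BCDE/AFH/- → run B
t=9: L0/L1/L2 = BCDE/AFH/- → run B
t=10: L0/L1/L2 = CDE/AFHB/- → run C
t=11: L0/L1/L2 = CDE/AFHB/- → run C
t=12: L0/L1/L2 = DE/AFHBC/- → run D
t=13: L0/L1/L2 = DE/AFHBC/- → run D
t=14: L0/L1/L2 = E/AFHBC/- → run E
t=15: L0/L1/L2 = E/AFHBC/- → run E
t=16: L0/L1/L2 = -/AFHBCE/- → run A
t=17: L0/L1/L2 = -/AFHBCE/- → run A
t=18: L0/L1/L2 = -/AFHBCE/- → run A
t=19: L0/L1/L2 = -/AFHBCE/- → run A
t=20: L0/L1/L2 = -/FHBCE/- → run F
t=21: L0/L1/L2 = -/FHBCE/- → run F
t=22: L0/L1/L2 = -/FHBCE/- → run F
t=23: L0/L1/L2 = -/HBCE/- → run H
t=24: L0/L1/L2 = -/HBCE/- → run H
t=25: L0/L1/L2 = -/HBCE/- → run H
t=26: L0/L1/L2 = -/HBCE/- → run H
t=27: L0/L1/L2 = -/BCE/H → run B
t=28: L0/L1/L2 = -/BCE/H → run B
t=29: L0/L1/L2 = -/BCE/H → run B
t=30: L0/L1/L2 = -/CE/H → run C
t=31: L0/L1/L2 = -/CE/H → run C
t=32: L0/L1/L2 = -/CE/H → run C
t=33: L0/L1/L2 = -/CE/H → run C
t=34: L0/L1/L2 = -/E/HC → run E
t=35: L0/L1/L2 = -/E/HC → run E
t=36: L0/L1/L2 = -/-/HC → run H
t=37: L0/L1/L2 = -/-/HC → run H
t=38: L0/L1/L2 = -/-/C → run C
t=39: L0/L1/L2 = -/-/C → run C
t=40: (idle)
t=41: (idle)
t=42: (idle)
t=43: (idle)
t=44: (idle)
t=45: (idle)

completion order = G, D, A, F, B, E, H, C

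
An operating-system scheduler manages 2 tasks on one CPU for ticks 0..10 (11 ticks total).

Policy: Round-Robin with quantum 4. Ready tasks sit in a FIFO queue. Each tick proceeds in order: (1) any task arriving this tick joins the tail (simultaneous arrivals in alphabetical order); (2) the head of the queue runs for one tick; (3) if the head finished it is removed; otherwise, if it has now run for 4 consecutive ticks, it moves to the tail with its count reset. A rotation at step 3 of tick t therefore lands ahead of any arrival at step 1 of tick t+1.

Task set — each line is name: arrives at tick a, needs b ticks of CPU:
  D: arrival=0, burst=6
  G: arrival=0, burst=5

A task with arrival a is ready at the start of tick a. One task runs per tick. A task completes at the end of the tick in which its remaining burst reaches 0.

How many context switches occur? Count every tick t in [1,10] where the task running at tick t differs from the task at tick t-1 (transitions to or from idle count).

context switches = 3

t=0: queue=[D,G] q_used=0 → run D
t=1: queue=[D,G] q_used=1 → run D
t=2: queue=[D,G] q_used=2 → run D
t=3: queue=[D,G] q_used=3 → run D
t=4: queue=[G,D] q_used=0 → run G
t=5: queue=[G,D] q_used=1 → run G
t=6: queue=[G,D] q_used=2 → run G
t=7: queue=[G,D] q_used=3 → run G
t=8: queue=[D,G] q_used=0 → run D
t=9: queue=[D,G] q_used=1 → run D
t=10: queue=[G] q_used=0 → run G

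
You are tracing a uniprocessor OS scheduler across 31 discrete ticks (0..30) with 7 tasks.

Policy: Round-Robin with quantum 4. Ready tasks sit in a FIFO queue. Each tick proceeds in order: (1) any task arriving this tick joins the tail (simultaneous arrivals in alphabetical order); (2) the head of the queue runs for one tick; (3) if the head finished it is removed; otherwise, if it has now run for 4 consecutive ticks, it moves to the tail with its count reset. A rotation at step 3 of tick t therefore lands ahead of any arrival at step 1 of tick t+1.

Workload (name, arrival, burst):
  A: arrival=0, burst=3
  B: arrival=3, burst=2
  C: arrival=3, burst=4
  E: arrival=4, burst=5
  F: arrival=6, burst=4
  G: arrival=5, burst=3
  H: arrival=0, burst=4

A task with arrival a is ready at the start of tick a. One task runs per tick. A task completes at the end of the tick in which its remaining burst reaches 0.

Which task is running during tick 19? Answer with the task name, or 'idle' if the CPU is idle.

running at tick 19 = G

t=0: queue=[A,H] q_used=0 → run A
t=1: queue=[A,H] q_used=1 → run A
t=2: queue=[A,H] q_used=2 → run A
t=3: queue=[H,B,C] q_used=0 → run H
t=4: queue=[H,B,C,E] q_used=1 → run H
t=5: queue=[H,B,C,E,G] q_used=2 → run H
t=6: queue=[H,B,C,E,G,F] q_used=3 → run H
t=7: queue=[B,C,E,G,F] q_used=0 → run B
t=8: queue=[B,C,E,G,F] q_used=1 → run B
t=9: queue=[C,E,G,F] q_used=0 → run C
t=10: queue=[C,E,G,F] q_used=1 → run C
t=11: queue=[C,E,G,F] q_used=2 → run C
t=12: queue=[C,E,G,F] q_used=3 → run C
t=13: queue=[E,G,F] q_used=0 → run E
t=14: queue=[E,G,F] q_used=1 → run E
t=15: queue=[E,G,F] q_used=2 → run E
t=16: queue=[E,G,F] q_used=3 → run E
t=17: queue=[G,F,E] q_used=0 → run G
t=18: queue=[G,F,E] q_used=1 → run G
t=19: queue=[G,F,E] q_used=2 → run G
t=20: queue=[F,E] q_used=0 → run F
t=21: queue=[F,E] q_used=1 → run F
t=22: queue=[F,E] q_used=2 → run F
t=23: queue=[F,E] q_used=3 → run F
t=24: queue=[E] q_used=0 → run E
t=25: (idle)
t=26: (idle)
t=27: (idle)
t=28: (idle)
t=29: (idle)
t=30: (idle)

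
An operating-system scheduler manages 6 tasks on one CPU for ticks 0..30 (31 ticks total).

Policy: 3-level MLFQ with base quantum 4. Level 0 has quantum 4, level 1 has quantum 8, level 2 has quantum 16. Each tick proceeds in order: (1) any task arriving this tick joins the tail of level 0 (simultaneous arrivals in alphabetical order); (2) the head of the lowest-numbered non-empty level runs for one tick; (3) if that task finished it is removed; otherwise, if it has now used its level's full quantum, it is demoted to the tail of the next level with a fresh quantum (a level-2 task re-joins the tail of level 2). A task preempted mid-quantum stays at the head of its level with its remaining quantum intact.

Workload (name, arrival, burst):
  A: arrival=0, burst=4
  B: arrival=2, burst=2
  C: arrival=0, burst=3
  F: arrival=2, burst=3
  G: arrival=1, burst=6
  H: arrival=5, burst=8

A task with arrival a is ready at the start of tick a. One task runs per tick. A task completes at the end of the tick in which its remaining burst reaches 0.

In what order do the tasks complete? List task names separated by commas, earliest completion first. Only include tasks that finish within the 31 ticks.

t=0: L0/L1/L2 = AC/-/- → run A
t=1: L0/L1/L2 = ACG/-/- → run A
t=2: L0/L1/L2 = ACGBF/-/- → run A
t=3: L0/L1/L2 = ACGBF/-/- → run A
t=4: L0/L1/L2 = CGBF/-/- → run C
t=5: L0/L1/L2 = CGBFH/-/- → run C
t=6: L0/L1/L2 = CGBFH/-/- → run C
t=7: L0/L1/L2 = GBFH/-/- → run G
t=8: L0/L1/L2 = GBFH/-/- → run G
t=9: L0/L1/L2 = GBFH/-/- → run G
t=10: L0/L1/L2 = GBFH/-/- → run G
t=11: L0/L1/L2 = BFH/G/- → run B
t=12: L0/L1/L2 = BFH/G/- → run B
t=13: L0/L1/L2 = FH/G/- → run F
t=14: L0/L1/L2 = FH/G/- → run F
t=15: L0/L1/L2 = FH/G/- → run F
t=16: L0/L1/L2 = H/G/- → run H
t=17: L0/L1/L2 = H/G/- → run H
t=18: L0/L1/L2 = H/G/- → run H
t=19: L0/L1/L2 = H/G/- → run H
t=20: L0/L1/L2 = -/GH/- → run G
t=21: L0/L1/L2 = -/GH/- → run G
t=22: L0/L1/L2 = -/H/- → run H
t=23: L0/L1/L2 = -/H/- → run H
t=24: L0/L1/L2 = -/H/- → run H
t=25: L0/L1/L2 = -/H/- → run H
t=26: (idle)
t=27: (idle)
t=28: (idle)
t=29: (idle)
t=30: (idle)

completion order = A, C, B, F, G, H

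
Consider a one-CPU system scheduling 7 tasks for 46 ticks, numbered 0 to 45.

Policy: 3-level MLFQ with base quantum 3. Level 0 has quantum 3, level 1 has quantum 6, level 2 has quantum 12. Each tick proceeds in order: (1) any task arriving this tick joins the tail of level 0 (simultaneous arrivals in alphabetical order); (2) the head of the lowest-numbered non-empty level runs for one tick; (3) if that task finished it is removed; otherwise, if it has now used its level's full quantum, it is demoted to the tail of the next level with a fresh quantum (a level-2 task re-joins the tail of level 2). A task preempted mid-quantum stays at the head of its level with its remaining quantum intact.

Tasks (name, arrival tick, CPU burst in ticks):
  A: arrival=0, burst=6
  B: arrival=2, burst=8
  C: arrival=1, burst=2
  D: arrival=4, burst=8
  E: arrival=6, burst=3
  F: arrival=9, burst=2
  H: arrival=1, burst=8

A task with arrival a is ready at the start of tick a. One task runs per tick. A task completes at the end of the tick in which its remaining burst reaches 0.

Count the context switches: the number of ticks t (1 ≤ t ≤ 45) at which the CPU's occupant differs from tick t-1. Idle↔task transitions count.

t=0: L0/L1/L2 = A/-/- → run A
t=1: L0/L1/L2 = ACH/-/- → run A
t=2: L0/L1/L2 = ACHB/-/- → run A
t=3: L0/L1/L2 = CHB/A/- → run C
t=4: L0/L1/L2 = CHBD/A/- → run C
t=5: L0/L1/L2 = HBD/A/- → run H
t=6: L0/L1/L2 = HBDE/A/- → run H
t=7: L0/L1/L2 = HBDE/A/- → run H
t=8: L0/L1/L2 = BDE/AH/- → run B
t=9: L0/L1/L2 = BDEF/AH/- → run B
t=10: L0/L1/L2 = BDEF/AH/- → run B
t=11: L0/L1/L2 = DEF/AHB/- → run D
t=12: L0/L1/L2 = DEF/AHB/- → run D
t=13: L0/L1/L2 = DEF/AHB/- → run D
t=14: L0/L1/L2 = EF/AHBD/- → run E
t=15: L0/L1/L2 = EF/AHBD/- → run E
t=16: L0/L1/L2 = EF/AHBD/- → run E
t=17: L0/L1/L2 = F/AHBD/- → run F
t=18: L0/L1/L2 = F/AHBD/- → run F
t=19: L0/L1/L2 = -/AHBD/- → run A
t=20: L0/L1/L2 = -/AHBD/- → run A
t=21: L0/L1/L2 = -/AHBD/- → run A
t=22: L0/L1/L2 = -/HBD/- → run H
t=23: L0/L1/L2 = -/HBD/- → run H
t=24: L0/L1/L2 = -/HBD/- → run H
t=25: L0/L1/L2 = -/HBD/- → run H
t=26: L0/L1/L2 = -/HBD/- → run H
t=27: L0/L1/L2 = -/BD/- → run B
t=28: L0/L1/L2 = -/BD/- → run B
t=29: L0/L1/L2 = -/BD/- → run B
t=30: L0/L1/L2 = -/BD/- → run B
t=31: L0/L1/L2 = -/BD/- → run B
t=32: L0/L1/L2 = -/D/- → run D
t=33: L0/L1/L2 = -/D/- → run D
t=34: L0/L1/L2 = -/D/- → run D
t=35: L0/L1/L2 = -/D/- → run D
t=36: L0/L1/L2 = -/D/- → run D
t=37: (idle)
t=38: (idle)
t=39: (idle)
t=40: (idle)
t=41: (idle)
t=42: (idle)
t=43: (idle)
t=44: (idle)
t=45: (idle)

context switches = 11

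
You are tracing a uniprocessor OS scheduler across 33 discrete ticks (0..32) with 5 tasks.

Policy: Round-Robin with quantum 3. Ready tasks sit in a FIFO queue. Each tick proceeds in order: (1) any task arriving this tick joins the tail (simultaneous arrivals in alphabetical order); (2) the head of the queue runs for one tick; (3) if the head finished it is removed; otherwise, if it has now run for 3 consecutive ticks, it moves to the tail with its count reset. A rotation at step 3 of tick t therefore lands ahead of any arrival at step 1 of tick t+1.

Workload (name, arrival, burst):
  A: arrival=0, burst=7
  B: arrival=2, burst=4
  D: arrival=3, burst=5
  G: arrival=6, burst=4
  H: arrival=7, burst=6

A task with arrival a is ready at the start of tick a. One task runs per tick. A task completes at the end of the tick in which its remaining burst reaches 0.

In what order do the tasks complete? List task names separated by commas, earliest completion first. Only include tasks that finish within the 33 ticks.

completion order = B, A, D, G, H

t=0: queue=[A] q_used=0 → run A
t=1: queue=[A] q_used=1 → run A
t=2: queue=[A,B] q_used=2 → run A
t=3: queue=[B,A,D] q_used=0 → run B
t=4: queue=[B,A,D] q_used=1 → run B
t=5: queue=[B,A,D] q_used=2 → run B
t=6: queue=[A,D,B,G] q_used=0 → run A
t=7: queue=[A,D,B,G,H] q_used=1 → run A
t=8: queue=[A,D,B,G,H] q_used=2 → run A
t=9: queue=[D,B,G,H,A] q_used=0 → run D
t=10: queue=[D,B,G,H,A] q_used=1 → run D
t=11: queue=[D,B,G,H,A] q_used=2 → run D
t=12: queue=[B,G,H,A,D] q_used=0 → run B
t=13: queue=[G,H,A,D] q_used=0 → run G
t=14: queue=[G,H,A,D] q_used=1 → run G
t=15: queue=[G,H,A,D] q_used=2 → run G
t=16: queue=[H,A,D,G] q_used=0 → run H
t=17: queue=[H,A,D,G] q_used=1 → run H
t=18: queue=[H,A,D,G] q_used=2 → run H
t=19: queue=[A,D,G,H] q_used=0 → run A
t=20: queue=[D,G,H] q_used=0 → run D
t=21: queue=[D,G,H] q_used=1 → run D
t=22: queue=[G,H] q_used=0 → run G
t=23: queue=[H] q_used=0 → run H
t=24: queue=[H] q_used=1 → run H
t=25: queue=[H] q_used=2 → run H
t=26: (idle)
t=27: (idle)
t=28: (idle)
t=29: (idle)
t=30: (idle)
t=31: (idle)
t=32: (idle)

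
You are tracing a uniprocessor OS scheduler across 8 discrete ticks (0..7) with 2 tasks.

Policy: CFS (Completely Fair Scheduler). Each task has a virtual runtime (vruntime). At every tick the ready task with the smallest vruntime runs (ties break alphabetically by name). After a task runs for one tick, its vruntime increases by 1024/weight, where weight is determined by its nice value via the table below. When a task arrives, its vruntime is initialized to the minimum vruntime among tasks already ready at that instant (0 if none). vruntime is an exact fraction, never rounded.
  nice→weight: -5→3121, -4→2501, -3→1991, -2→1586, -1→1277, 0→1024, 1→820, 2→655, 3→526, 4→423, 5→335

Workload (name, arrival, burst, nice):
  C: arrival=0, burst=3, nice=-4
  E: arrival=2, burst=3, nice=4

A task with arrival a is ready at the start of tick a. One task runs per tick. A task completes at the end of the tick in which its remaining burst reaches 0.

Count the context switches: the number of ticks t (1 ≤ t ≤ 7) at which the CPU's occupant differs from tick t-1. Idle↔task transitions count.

context switches = 2

t=0: vr[C=0] → run C
t=1: vr[C=1024/2501] → run C
t=2: vr[C=2048/2501 E=2048/2501] → run C
t=3: vr[E=2048/2501] → run E
t=4: vr[E=3427328/1057923] → run E
t=5: vr[E=5988352/1057923] → run E
t=6: (idle)
t=7: (idle)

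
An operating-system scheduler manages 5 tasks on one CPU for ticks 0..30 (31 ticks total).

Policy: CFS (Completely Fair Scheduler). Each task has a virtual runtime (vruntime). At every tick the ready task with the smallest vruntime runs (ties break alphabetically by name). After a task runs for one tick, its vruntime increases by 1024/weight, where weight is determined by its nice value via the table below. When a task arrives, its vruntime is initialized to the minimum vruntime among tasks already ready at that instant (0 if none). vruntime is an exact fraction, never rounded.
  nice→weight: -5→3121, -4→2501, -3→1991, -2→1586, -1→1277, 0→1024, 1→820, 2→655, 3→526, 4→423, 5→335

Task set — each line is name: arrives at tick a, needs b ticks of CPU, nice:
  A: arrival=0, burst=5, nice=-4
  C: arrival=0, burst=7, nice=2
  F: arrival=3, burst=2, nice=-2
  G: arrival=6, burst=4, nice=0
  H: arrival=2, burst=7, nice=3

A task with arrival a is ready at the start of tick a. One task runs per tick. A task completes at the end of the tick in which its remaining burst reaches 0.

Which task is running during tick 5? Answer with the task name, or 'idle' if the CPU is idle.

t=0: vr[A=0 C=0] → run A
t=1: vr[A=1024/2501 C=0] → run C
t=2: vr[A=1024/2501 C=1024/655 H=1024/2501] → run A
t=3: vr[A=2048/2501 C=1024/655 F=1024/2501 H=1024/2501] → run F
t=4: vr[A=2048/2501 C=1024/655 F=34304/32513 H=1024/2501] → run H
t=5: vr[A=2048/2501 C=1024/655 F=34304/32513 H=1549824/657763] → run A
t=6: vr[A=3072/2501 C=1024/655 F=34304/32513 G=34304/32513 H=1549824/657763] → run F
t=7: vr[A=3072/2501 C=1024/655 G=34304/32513 H=1549824/657763] → run G
t=8: vr[A=3072/2501 C=1024/655 G=66817/32513 H=1549824/657763] → run A
t=9: vr[A=4096/2501 C=1024/655 G=66817/32513 H=1549824/657763] → run C
t=10: vr[A=4096/2501 C=2048/655 G=66817/32513 H=1549824/657763] → run A
t=11: vr[C=2048/655 G=66817/32513 H=1549824/657763] → run G
t=12: vr[C=2048/655 G=99330/32513 H=1549824/657763] → run H
t=13: vr[C=2048/655 G=99330/32513 H=2830336/657763] → run G
t=14: vr[C=2048/655 G=131843/32513 H=2830336/657763] → run C
t=15: vr[C=3072/655 G=131843/32513 H=2830336/657763] → run G
t=16: vr[C=3072/655 H=2830336/657763] → run H
t=17: vr[C=3072/655 H=4110848/657763] → run C
t=18: vr[C=4096/655 H=4110848/657763] → run H
t=19: vr[C=4096/655 H=5391360/657763] → run C
t=20: vr[C=1024/131 H=5391360/657763] → run C
t=21: vr[C=6144/655 H=5391360/657763] → run H
t=22: vr[C=6144/655 H=6671872/657763] → run C
t=23: vr[H=6671872/657763] → run H
t=24: vr[H=7952384/657763] → run H
t=25: (idle)
t=26: (idle)
t=27: (idle)
t=28: (idle)
t=29: (idle)
t=30: (idle)

running at tick 5 = A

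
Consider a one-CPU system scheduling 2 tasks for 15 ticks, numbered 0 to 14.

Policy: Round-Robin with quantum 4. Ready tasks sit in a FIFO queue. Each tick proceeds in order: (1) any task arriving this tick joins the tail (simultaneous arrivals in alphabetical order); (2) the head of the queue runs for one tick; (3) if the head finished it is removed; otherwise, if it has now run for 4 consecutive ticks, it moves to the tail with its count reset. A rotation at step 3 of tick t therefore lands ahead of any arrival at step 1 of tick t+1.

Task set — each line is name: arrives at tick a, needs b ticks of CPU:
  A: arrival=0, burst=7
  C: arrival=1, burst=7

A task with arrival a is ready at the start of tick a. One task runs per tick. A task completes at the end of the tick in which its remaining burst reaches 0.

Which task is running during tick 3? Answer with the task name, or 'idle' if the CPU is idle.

t=0: queue=[A] q_used=0 → run A
t=1: queue=[A,C] q_used=1 → run A
t=2: queue=[A,C] q_used=2 → run A
t=3: queue=[A,C] q_used=3 → run A
t=4: queue=[C,A] q_used=0 → run C
t=5: queue=[C,A] q_used=1 → run C
t=6: queue=[C,A] q_used=2 → run C
t=7: queue=[C,A] q_used=3 → run C
t=8: queue=[A,C] q_used=0 → run A
t=9: queue=[A,C] q_used=1 → run A
t=10: queue=[A,C] q_used=2 → run A
t=11: queue=[C] q_used=0 → run C
t=12: queue=[C] q_used=1 → run C
t=13: queue=[C] q_used=2 → run C
t=14: (idle)

running at tick 3 = A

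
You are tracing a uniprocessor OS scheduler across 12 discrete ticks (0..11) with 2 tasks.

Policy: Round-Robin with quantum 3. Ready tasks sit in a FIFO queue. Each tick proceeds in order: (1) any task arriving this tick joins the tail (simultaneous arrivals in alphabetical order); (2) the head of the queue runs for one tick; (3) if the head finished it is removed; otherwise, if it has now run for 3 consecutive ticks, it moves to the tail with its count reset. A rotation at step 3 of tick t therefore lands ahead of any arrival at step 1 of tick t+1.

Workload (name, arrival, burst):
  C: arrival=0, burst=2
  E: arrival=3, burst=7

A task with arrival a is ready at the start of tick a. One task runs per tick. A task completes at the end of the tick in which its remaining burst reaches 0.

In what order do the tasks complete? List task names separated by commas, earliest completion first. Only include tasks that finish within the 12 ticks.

t=0: queue=[C] q_used=0 → run C
t=1: queue=[C] q_used=1 → run C
t=2: (idle)
t=3: queue=[E] q_used=0 → run E
t=4: queue=[E] q_used=1 → run E
t=5: queue=[E] q_used=2 → run E
t=6: queue=[E] q_used=0 → run E
t=7: queue=[E] q_used=1 → run E
t=8: queue=[E] q_used=2 → run E
t=9: queue=[E] q_used=0 → run E
t=10: (idle)
t=11: (idle)

completion order = C, E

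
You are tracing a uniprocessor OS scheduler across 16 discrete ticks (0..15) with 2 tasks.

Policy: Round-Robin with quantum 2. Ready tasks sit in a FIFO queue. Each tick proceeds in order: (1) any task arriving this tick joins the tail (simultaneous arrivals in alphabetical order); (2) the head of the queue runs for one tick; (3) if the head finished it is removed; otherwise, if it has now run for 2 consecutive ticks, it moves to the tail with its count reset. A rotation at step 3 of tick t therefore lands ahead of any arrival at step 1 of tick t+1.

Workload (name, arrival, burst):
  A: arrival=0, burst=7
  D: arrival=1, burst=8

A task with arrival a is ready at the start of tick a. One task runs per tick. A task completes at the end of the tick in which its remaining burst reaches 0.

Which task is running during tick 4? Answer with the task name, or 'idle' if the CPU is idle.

running at tick 4 = A

t=0: queue=[A] q_used=0 → run A
t=1: queue=[A,D] q_used=1 → run A
t=2: queue=[D,A] q_used=0 → run D
t=3: queue=[D,A] q_used=1 → run D
t=4: queue=[A,D] q_used=0 → run A
t=5: queue=[A,D] q_used=1 → run A
t=6: queue=[D,A] q_used=0 → run D
t=7: queue=[D,A] q_used=1 → run D
t=8: queue=[A,D] q_used=0 → run A
t=9: queue=[A,D] q_used=1 → run A
t=10: queue=[D,A] q_used=0 → run D
t=11: queue=[D,A] q_used=1 → run D
t=12: queue=[A,D] q_used=0 → run A
t=13: queue=[D] q_used=0 → run D
t=14: queue=[D] q_used=1 → run D
t=15: (idle)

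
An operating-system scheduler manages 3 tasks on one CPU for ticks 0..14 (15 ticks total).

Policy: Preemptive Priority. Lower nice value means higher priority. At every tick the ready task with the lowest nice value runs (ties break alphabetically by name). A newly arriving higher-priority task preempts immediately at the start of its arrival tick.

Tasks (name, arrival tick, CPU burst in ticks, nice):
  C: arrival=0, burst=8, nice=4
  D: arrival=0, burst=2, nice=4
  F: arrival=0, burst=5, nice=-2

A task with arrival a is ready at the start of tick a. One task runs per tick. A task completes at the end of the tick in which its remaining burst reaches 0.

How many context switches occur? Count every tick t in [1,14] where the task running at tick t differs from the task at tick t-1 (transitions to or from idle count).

t=0: ready={C,D,F} → run F
t=1: ready={C,D,F} → run F
t=2: ready={C,D,F} → run F
t=3: ready={C,D,F} → run F
t=4: ready={C,D,F} → run F
t=5: ready={C,D} → run C
t=6: ready={C,D} → run C
t=7: ready={C,D} → run C
t=8: ready={C,D} → run C
t=9: ready={C,D} → run C
t=10: ready={C,D} → run C
t=11: ready={C,D} → run C
t=12: ready={C,D} → run C
t=13: ready={D} → run D
t=14: ready={D} → run D

context switches = 2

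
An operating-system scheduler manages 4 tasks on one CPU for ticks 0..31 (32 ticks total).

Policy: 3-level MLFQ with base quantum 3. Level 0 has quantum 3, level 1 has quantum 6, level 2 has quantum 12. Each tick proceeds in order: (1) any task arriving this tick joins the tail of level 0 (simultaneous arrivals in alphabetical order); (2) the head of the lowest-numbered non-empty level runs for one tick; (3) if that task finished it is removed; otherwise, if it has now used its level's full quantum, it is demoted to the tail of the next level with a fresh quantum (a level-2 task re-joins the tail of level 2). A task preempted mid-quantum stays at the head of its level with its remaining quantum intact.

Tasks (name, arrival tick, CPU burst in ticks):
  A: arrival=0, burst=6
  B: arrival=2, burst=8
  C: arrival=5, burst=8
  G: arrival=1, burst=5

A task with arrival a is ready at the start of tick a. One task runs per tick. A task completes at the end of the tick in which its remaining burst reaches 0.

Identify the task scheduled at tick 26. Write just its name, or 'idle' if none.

t=0: L0/L1/L2 = A/-/- → run A
t=1: L0/L1/L2 = AG/-/- → run A
t=2: L0/L1/L2 = AGB/-/- → run A
t=3: L0/L1/L2 = GB/A/- → run G
t=4: L0/L1/L2 = GB/A/- → run G
t=5: L0/L1/L2 = GBC/A/- → run G
t=6: L0/L1/L2 = BC/AG/- → run B
t=7: L0/L1/L2 = BC/AG/- → run B
t=8: L0/L1/L2 = BC/AG/- → run B
t=9: L0/L1/L2 = C/AGB/- → run C
t=10: L0/L1/L2 = C/AGB/- → run C
t=11: L0/L1/L2 = C/AGB/- → run C
t=12: L0/L1/L2 = -/AGBC/- → run A
t=13: L0/L1/L2 = -/AGBC/- → run A
t=14: L0/L1/L2 = -/AGBC/- → run A
t=15: L0/L1/L2 = -/GBC/- → run G
t=16: L0/L1/L2 = -/GBC/- → run G
t=17: L0/L1/L2 = -/BC/- → run B
t=18: L0/L1/L2 = -/BC/- → run B
t=19: L0/L1/L2 = -/BC/- → run B
t=20: L0/L1/L2 = -/BC/- → run B
t=21: L0/L1/L2 = -/BC/- → run B
t=22: L0/L1/L2 = -/C/- → run C
t=23: L0/L1/L2 = -/C/- → run C
t=24: L0/L1/L2 = -/C/- → run C
t=25: L0/L1/L2 = -/C/- → run C
t=26: L0/L1/L2 = -/C/- → run C
t=27: (idle)
t=28: (idle)
t=29: (idle)
t=30: (idle)
t=31: (idle)

running at tick 26 = C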